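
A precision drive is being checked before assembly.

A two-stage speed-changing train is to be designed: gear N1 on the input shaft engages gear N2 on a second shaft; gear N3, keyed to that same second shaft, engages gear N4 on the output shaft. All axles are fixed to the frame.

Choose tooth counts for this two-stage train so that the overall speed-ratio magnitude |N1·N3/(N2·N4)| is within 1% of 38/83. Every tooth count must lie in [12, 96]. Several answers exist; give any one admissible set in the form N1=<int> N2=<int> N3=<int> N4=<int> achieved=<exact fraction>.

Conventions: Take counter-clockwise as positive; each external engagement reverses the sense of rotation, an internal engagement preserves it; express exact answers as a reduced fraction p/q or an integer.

2-stage fixed-axis compound train for ratio 38/83
target = 38/83 in lowest terms: an exact hit needs N1·N3 = k·38 and N2·N4 = k·83 for one integer k, every count in [12, 96]; additionally prefer no 1:1 stage (N1 ≠ N2, N3 ≠ N4)
k = 1…11: no 1:1-free in-range split of k·38 and k·83 into factor pairs; take k = 12
k = 12: N1·N3 = 456 = 12·38, N2·N4 = 996 = 83·12
achieved = 12·38/(83·12) = 38/83; |achieved − target| = 0 ≤ 19/4150 ✓

N1=12 N2=83 N3=38 N4=12 achieved=38/83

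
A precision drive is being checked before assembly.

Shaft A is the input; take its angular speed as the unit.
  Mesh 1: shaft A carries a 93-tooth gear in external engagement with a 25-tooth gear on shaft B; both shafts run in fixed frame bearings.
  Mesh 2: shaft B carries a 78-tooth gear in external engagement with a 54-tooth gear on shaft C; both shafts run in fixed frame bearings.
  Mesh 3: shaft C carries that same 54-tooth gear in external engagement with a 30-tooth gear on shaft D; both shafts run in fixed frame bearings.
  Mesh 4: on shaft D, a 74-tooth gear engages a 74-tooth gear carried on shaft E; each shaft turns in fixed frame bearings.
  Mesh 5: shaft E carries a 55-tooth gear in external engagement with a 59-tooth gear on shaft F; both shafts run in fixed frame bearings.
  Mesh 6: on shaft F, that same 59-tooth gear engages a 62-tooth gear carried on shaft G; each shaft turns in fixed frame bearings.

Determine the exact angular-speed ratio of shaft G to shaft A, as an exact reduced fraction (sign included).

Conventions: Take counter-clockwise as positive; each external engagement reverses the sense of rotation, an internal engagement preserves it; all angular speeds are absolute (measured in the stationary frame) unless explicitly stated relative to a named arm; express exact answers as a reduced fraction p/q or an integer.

429/50

class = fixed-axis compound train [6 meshes; 6 ratios multiply, 6 sense flips]
mesh 1 [93T→25T]: running ratio 93/25, sense −
mesh 2 [78T→54T]: running ratio 403/75, sense +
mesh 3 [54T→30T]: running ratio 1209/125, sense −
mesh 4 [74T→74T]: running ratio 1209/125, sense +
mesh 5 [55T→59T]: running ratio 13299/1475, sense −
mesh 6 [59T→62T]: running ratio 429/50, sense +
ω_out/ω_in = 429/50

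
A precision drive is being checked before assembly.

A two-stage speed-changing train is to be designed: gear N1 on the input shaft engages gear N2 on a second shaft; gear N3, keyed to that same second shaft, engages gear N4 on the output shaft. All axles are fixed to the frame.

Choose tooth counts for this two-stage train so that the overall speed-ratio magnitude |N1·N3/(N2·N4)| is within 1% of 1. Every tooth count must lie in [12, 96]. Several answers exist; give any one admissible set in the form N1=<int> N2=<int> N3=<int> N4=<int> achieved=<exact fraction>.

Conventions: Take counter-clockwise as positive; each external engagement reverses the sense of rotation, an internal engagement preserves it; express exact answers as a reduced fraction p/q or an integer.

class = fixed-axis compound train [2-stage, 1 wanted]
target = 1/1 in lowest terms: an exact hit needs N1·N3 = k·1 and N2·N4 = k·1 for one integer k, every count in [12, 96]; additionally prefer no 1:1 stage (N1 ≠ N2, N3 ≠ N4)
k = 1…155: no 1:1-free in-range split of k·1 and k·1 into factor pairs; take k = 156
k = 156: N1·N3 = 156 = 12·13, N2·N4 = 156 = 13·12
achieved = 12·13/(13·12) = 1; |achieved − target| = 0 ≤ 1/100 ✓

N1=12 N2=13 N3=13 N4=12 achieved=1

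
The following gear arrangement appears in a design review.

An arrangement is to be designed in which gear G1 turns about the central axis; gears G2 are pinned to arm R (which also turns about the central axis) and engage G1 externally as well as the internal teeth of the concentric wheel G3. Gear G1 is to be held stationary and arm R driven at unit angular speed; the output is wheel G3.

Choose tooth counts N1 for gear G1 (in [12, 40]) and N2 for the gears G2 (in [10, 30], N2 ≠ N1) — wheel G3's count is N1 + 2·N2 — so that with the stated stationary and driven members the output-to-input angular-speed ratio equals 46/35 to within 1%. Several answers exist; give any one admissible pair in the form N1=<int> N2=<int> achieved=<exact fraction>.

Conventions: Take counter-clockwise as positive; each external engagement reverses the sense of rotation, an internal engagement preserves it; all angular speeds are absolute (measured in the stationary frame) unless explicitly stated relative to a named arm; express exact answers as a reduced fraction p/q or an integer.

N1=22 N2=24 achieved=46/35

planetary set to be sized for 46/35 (Willis relation)
Willis with ω_sun = 0: ω_ring/ω_arm = (N1+N3)/N3; set equal to 46/35  ⇒  N3/N1 = 1/(46/35 − 1) = 35/11
N3 = N1 + 2·N2  ⇒  N2/N1 = (N3/N1 − 1)/2 = (35/11 − 1)/2 = 12/11
smallest multiple with N1 ≥ 12 and N2 ≥ 10: k = 2  ⇒  N1 = 2·11 = 22, N2 = 2·12 = 24 (N1 ≤ 40, N2 ≤ 30, N2 ≠ N1 ✓), N3 = 22 + 2·24 = 70
check: (N1+N3)/N3 with N1 = 22, N3 = 70 gives 46/35; |achieved − target| = 0 ≤ 23/1750 ✓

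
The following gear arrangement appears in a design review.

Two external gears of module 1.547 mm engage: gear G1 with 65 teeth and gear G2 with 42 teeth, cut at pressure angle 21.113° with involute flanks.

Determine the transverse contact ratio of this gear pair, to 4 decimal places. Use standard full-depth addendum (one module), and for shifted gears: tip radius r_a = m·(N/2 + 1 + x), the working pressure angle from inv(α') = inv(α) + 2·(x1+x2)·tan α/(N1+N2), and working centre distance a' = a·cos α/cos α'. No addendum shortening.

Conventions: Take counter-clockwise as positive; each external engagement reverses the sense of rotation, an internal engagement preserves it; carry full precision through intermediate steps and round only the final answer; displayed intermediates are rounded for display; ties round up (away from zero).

topology: single-mesh involute geometry — m = 1.547, 65T/42T pair
base radii: r_b1 = 46.902463, r_b2 = 30.306207
tip radii: r_a1 = 51.824500, r_a2 = 34.034000
no profile shift: α' = α, a' = a
action lengths: √(r_a1²−r_b1²) = 22.043995, √(r_a2²−r_b2²) = 15.486993
base pitch p_b = π·m·cos α = 4.533798
CR = (22.043995 + 15.486993 − 82.764500·sin 21.11300°)/4.533798 = 1.702439
contact ratio ≈ 1.7024

1.7024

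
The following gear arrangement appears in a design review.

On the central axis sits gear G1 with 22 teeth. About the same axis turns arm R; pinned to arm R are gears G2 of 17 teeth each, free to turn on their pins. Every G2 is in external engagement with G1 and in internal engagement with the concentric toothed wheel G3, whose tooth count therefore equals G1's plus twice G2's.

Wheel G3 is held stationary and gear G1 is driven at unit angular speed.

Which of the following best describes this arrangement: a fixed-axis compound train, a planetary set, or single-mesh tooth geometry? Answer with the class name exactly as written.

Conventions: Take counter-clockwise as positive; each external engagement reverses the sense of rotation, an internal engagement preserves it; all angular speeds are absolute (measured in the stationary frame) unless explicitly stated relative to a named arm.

planetary set (22T centre, 17T on arm, 56T internal) — Willis relation
classification: planetary set

planetary set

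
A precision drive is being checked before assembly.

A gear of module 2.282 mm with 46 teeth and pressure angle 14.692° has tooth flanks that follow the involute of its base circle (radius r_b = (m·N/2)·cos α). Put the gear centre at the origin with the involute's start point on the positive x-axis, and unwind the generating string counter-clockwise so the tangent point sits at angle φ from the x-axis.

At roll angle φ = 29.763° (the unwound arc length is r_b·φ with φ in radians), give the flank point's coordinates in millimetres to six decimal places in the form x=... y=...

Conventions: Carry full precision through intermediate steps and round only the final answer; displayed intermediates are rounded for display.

recognized (one wheel, involute flank): single-mesh tooth geometry, m = 2.282, N = 46
pitch radius r_p = m·N/2 = 2.282·46/2 = 52.486000
base radius r_b = r_p·cos α = 52.486000·cos 14.692° = 50.769874
roll angle φ = 29.763° = 0.51946235 rad
x = r_b·(cos φ + φ·sin φ) = 57.164559
y = r_b·(sin φ − φ·cos φ) = 2.308780

x=57.164559 y=2.308780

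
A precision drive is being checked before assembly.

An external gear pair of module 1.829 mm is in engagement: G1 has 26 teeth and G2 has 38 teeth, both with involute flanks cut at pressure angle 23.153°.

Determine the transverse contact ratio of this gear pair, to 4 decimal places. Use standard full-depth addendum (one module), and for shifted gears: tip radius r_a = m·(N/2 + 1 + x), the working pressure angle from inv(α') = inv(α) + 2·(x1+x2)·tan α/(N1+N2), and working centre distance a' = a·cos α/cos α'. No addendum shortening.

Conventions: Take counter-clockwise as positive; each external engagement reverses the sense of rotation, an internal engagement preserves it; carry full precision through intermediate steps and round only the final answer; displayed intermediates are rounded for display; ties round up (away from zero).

1.5384

topology: single-mesh involute geometry — m = 1.829, 26T/38T pair
base radii: r_b1 = 21.861957, r_b2 = 31.952091
tip radii: r_a1 = 25.606000, r_a2 = 36.580000
no profile shift: α' = α, a' = a
action lengths: √(r_a1²−r_b1²) = 13.331244, √(r_a2²−r_b2²) = 17.808994
base pitch p_b = π·m·cos α = 5.283182
CR = (13.331244 + 17.808994 − 58.528000·sin 23.15300°)/5.283182 = 1.538418
contact ratio ≈ 1.5384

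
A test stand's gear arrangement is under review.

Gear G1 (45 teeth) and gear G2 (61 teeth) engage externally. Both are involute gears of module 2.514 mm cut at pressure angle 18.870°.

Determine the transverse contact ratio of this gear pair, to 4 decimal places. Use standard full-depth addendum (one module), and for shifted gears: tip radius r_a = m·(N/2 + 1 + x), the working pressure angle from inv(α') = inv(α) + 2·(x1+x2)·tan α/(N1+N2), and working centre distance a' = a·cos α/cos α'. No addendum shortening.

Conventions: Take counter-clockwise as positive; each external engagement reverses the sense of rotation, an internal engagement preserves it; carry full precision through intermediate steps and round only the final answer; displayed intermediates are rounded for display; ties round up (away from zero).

1.8259

topology: single-mesh involute geometry — m = 2.514, 45T/61T pair
base radii: r_b1 = 53.524905, r_b2 = 72.555982
tip radii: r_a1 = 59.079000, r_a2 = 79.191000
no profile shift: α' = α, a' = a
action lengths: √(r_a1²−r_b1²) = 25.008255, √(r_a2²−r_b2²) = 31.730805
base pitch p_b = π·m·cos α = 7.473487
CR = (25.008255 + 31.730805 − 133.242000·sin 18.87000°)/7.473487 = 1.825877
contact ratio ≈ 1.8259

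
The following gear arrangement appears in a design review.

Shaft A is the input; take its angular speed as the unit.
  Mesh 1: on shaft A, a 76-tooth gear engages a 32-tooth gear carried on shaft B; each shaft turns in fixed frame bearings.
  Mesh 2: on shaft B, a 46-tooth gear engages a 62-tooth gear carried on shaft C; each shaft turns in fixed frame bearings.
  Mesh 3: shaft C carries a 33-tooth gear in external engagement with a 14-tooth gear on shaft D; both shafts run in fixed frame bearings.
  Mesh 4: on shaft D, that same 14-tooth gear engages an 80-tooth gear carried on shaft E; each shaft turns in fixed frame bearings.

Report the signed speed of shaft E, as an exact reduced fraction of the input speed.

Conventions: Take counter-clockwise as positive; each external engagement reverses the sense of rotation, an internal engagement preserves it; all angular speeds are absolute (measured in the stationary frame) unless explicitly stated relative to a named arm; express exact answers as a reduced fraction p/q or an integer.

14421/19840

4-mesh fixed-axis compound train (all bearings frame-fixed)
mesh 1 [76T→32T]: |ω|/ω_in = 1×76/32 = 19/8, sense flips to −
mesh 2 [46T→62T]: |ω|/ω_in = (19/8)×46/62 = 437/248, sense flips to +
mesh 3 [33T→14T]: |ω|/ω_in = (437/248)×33/14 = 14421/3472, sense flips to −
mesh 4 [14T→80T]: |ω|/ω_in = (14421/3472)×14/80 = 14421/19840, sense flips to +
signed output speed (× input speed) = 14421/19840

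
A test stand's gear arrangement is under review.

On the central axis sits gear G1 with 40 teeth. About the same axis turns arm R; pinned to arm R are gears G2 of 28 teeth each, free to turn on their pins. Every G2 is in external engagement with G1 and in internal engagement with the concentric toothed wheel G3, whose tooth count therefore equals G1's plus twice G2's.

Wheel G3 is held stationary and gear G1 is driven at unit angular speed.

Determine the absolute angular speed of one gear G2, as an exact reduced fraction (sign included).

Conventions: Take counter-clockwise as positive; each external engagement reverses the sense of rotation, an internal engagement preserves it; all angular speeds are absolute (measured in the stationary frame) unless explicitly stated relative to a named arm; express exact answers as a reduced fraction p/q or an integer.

recognized (axles ride arm R): planetary set, 40/28/96 teeth
ring teeth: 40 + 2·28 = 96
40(ω_sun−ω_arm) = −96(ω_ring−ω_arm),  ω_ring = 0, ω_sun = 1
40(1−ω_arm) = −96(0−ω_arm)  ⇒  136·ω_arm = 40  ⇒  ω_arm = 5/17
sun–planet mesh: 40·(1−5/17) = −28·(ω_p−ω_arm)  ⇒  ω_p−ω_arm = -120/119
ω_p = 5/17 − 120/119 = -5/7
exact speed ratio = -5/7

-5/7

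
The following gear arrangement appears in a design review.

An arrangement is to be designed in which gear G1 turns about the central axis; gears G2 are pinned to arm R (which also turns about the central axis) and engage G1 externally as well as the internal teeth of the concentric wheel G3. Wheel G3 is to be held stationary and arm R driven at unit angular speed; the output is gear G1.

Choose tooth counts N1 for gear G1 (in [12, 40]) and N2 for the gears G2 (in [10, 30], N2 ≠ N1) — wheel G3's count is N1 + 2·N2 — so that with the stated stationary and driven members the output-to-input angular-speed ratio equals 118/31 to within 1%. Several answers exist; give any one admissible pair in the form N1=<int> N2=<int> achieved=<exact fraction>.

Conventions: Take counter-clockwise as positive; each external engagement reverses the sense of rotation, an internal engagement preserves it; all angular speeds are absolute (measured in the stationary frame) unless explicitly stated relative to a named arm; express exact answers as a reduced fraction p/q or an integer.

N1=31 N2=28 achieved=118/31

design class (target 118/31): planetary set
Willis with ω_ring = 0: ω_sun/ω_arm = (N1+N3)/N1; set equal to 118/31  ⇒  N3/N1 = 118/31 − 1 = 87/31
N3 = N1 + 2·N2  ⇒  N2/N1 = (N3/N1 − 1)/2 = (87/31 − 1)/2 = 28/31
smallest multiple with N1 ≥ 12 and N2 ≥ 10: k = 1  ⇒  N1 = 1·31 = 31, N2 = 1·28 = 28 (N1 ≤ 40, N2 ≤ 30, N2 ≠ N1 ✓), N3 = 31 + 2·28 = 87
check: (N1+N3)/N1 with N1 = 31, N3 = 87 gives 118/31; |achieved − target| = 0 ≤ 59/1550 ✓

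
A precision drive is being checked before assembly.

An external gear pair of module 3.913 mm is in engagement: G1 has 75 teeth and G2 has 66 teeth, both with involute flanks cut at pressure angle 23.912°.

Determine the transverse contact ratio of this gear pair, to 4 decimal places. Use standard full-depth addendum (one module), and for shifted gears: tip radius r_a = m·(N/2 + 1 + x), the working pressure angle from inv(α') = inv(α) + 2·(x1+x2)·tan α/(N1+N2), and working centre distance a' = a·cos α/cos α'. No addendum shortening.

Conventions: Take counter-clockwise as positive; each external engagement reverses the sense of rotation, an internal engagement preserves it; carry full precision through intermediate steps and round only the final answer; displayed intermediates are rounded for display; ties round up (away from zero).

recognized (one external pair, fixed centres): single-mesh tooth geometry, m = 3.913, N1 = 75, N2 = 66
base radii: r_b1 = 134.142886, r_b2 = 118.045739
tip radii: r_a1 = 150.650500, r_a2 = 133.042000
no profile shift: α' = α, a' = a
action lengths: √(r_a1²−r_b1²) = 68.565730, √(r_a2²−r_b2²) = 61.362669
base pitch p_b = π·m·cos α = 11.237928
CR = (68.565730 + 61.362669 − 275.866500·sin 23.91200°)/11.237928 = 1.611559
contact ratio ≈ 1.6116

1.6116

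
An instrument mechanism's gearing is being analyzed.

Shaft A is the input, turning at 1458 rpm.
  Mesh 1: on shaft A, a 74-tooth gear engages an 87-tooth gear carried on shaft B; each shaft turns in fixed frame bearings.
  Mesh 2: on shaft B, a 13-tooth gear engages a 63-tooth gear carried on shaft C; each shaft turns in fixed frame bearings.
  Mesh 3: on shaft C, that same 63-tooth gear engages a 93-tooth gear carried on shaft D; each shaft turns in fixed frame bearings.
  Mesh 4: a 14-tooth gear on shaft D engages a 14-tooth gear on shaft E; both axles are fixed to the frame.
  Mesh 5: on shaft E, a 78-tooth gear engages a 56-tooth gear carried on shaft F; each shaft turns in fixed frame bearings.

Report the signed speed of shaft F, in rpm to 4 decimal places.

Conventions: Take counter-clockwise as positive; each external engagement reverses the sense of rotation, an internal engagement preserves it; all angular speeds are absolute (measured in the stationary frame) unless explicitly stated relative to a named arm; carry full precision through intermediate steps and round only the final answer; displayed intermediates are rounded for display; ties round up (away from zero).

class = fixed-axis compound train [5 meshes; 5 ratios multiply, 5 sense flips]
mesh 1 [74T→87T]: ω = 1458.0000×74/87 = 1240.1379 rpm, sense flips to −
mesh 2 [13T→63T]: ω = 1240.1379×13/63 = 255.9015 rpm, sense flips to +
mesh 3 [63T→93T]: ω = 255.9015×63/93 = 173.3526 rpm, sense flips to −
mesh 4 [14T→14T]: ω = 173.3526×14/14 = 173.3526 rpm, sense flips to +
mesh 5 [78T→56T]: ω = 173.3526×78/56 = 241.4554 rpm, sense flips to −
signed output speed = -241.4554 rpm

-241.4554 rpm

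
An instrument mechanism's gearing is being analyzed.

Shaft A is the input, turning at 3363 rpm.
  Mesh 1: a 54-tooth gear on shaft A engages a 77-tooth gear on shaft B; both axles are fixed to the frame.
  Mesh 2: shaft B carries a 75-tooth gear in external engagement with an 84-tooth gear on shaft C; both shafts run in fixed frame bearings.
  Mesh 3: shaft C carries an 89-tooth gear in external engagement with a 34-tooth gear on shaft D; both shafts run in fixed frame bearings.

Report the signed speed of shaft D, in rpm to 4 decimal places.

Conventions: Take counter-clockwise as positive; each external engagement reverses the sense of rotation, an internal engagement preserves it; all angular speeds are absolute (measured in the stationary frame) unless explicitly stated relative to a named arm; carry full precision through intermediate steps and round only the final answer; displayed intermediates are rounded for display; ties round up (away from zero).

-5512.1746 rpm

class = fixed-axis compound train [3 meshes; 3 ratios multiply, 3 sense flips]
mesh 1 [54T→77T]: ω = 3363.0000×54/77 = 2358.4675 rpm, sense flips to −
mesh 2 [75T→84T]: ω = 2358.4675×75/84 = 2105.7746 rpm, sense flips to +
mesh 3 [89T→34T]: ω = 2105.7746×89/34 = 5512.1746 rpm, sense flips to −
signed output speed = -5512.1746 rpm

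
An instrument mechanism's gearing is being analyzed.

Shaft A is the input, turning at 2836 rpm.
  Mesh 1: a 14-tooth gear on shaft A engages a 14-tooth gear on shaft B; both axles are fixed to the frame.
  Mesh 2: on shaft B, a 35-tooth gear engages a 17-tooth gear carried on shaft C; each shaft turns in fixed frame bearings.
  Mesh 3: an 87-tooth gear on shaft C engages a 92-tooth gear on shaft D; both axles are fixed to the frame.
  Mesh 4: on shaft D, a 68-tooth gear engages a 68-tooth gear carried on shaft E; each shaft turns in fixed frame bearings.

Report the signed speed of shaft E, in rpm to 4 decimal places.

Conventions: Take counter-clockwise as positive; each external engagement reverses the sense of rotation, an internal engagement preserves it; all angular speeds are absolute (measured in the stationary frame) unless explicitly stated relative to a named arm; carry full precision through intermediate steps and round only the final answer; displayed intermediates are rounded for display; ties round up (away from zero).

+5521.4962 rpm

topology: fixed-axis compound train — 4 meshes, A→E
mesh 1 [14T→14T]: ω = 2836.0000×14/14 = 2836.0000 rpm, sense flips to −
mesh 2 [35T→17T]: ω = 2836.0000×35/17 = 5838.8235 rpm, sense flips to +
mesh 3 [87T→92T]: ω = 5838.8235×87/92 = 5521.4962 rpm, sense flips to −
mesh 4 [68T→68T]: ω = 5521.4962×68/68 = 5521.4962 rpm, sense flips to +
signed output speed = +5521.4962 rpm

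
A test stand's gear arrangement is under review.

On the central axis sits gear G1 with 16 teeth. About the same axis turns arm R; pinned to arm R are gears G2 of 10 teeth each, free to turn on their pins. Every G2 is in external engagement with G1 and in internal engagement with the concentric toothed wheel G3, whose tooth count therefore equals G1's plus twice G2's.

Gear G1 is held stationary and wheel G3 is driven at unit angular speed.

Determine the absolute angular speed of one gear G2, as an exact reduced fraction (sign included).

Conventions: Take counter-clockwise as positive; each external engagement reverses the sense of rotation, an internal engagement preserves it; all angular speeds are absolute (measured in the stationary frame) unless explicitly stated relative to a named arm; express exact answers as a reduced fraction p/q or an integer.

recognized (axles ride arm R): planetary set, 16/10/36 teeth
ring teeth: 16 + 2·10 = 36
16(ω_sun−ω_arm) = −36(ω_ring−ω_arm),  ω_sun = 0, ω_ring = 1
16(0−ω_arm) = −36(1−ω_arm)  ⇒  52·ω_arm = 36  ⇒  ω_arm = 9/13
sun–planet mesh: 16·(0−9/13) = −10·(ω_p−ω_arm)  ⇒  ω_p−ω_arm = 72/65
ω_p = 9/13 + 72/65 = 9/5
exact speed ratio = 9/5

9/5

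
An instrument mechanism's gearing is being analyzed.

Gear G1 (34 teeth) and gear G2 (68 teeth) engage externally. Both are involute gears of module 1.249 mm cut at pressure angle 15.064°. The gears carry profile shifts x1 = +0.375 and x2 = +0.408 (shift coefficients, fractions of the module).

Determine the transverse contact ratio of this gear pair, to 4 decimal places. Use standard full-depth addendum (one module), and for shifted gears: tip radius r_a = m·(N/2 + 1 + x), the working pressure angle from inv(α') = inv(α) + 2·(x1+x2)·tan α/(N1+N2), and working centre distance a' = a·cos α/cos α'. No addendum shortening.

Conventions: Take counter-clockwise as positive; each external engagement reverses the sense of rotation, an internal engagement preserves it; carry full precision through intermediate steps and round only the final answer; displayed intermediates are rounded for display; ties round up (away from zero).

1.8860

single-mesh involute tooth geometry (34T engaging 68T at module 1.249)
base radii: r_b1 = 20.503352, r_b2 = 41.006703
tip radii: r_a1 = 22.950375, r_a2 = 44.224592
inv(α') = inv(15.064°) + 2·(+0.375+0.408)·tan α/(34+68) = 0.01036256  ⇒  α' = 17.78124°
a' = a·cos α / cos α' = 63.6990·cos 15.064°/cos 17.78124° = 64.595835
action lengths: √(r_a1²−r_b1²) = 10.311754, √(r_a2²−r_b2²) = 16.560942
base pitch p_b = π·m·cos α = 3.789011
CR = (10.311754 + 16.560942 − 64.595835·sin 17.78124°)/3.789011 = 1.886031
contact ratio ≈ 1.8860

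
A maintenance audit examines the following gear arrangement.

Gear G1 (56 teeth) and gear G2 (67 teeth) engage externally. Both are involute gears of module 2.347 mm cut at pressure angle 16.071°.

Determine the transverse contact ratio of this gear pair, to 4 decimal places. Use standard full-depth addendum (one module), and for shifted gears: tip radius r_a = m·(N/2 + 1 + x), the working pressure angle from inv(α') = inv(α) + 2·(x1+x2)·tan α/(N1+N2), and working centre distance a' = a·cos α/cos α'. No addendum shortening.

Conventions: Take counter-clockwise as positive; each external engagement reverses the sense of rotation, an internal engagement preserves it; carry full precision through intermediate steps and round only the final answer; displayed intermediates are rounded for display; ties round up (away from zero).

2.0555

single-mesh involute tooth geometry (56T engaging 67T at module 2.347)
base radii: r_b1 = 63.147779, r_b2 = 75.551807
tip radii: r_a1 = 68.063000, r_a2 = 80.971500
no profile shift: α' = α, a' = a
action lengths: √(r_a1²−r_b1²) = 25.395472, √(r_a2²−r_b2²) = 29.125733
base pitch p_b = π·m·cos α = 7.085164
CR = (25.395472 + 29.125733 − 144.340500·sin 16.07100°)/7.085164 = 2.055516
contact ratio ≈ 2.0555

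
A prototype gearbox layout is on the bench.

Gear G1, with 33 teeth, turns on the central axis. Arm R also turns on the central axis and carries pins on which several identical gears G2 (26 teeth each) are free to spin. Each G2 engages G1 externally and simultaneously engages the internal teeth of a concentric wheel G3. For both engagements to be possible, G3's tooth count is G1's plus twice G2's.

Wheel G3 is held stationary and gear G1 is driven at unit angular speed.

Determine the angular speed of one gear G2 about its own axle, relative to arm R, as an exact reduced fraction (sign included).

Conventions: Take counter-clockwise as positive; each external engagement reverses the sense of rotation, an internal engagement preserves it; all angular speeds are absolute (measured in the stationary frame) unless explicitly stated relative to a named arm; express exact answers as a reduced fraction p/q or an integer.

-2805/3068

recognized (axles ride arm R): planetary set, 33/26/85 teeth
ring teeth: 33 + 2·26 = 85
33(ω_sun−ω_arm) = −85(ω_ring−ω_arm),  ω_ring = 0, ω_sun = 1
33(1−ω_arm) = −85(0−ω_arm)  ⇒  118·ω_arm = 33  ⇒  ω_arm = 33/118
sun–planet mesh: 33·(1−33/118) = −26·(ω_p−ω_arm)  ⇒  ω_p−ω_arm = -2805/3068
exact speed ratio = -2805/3068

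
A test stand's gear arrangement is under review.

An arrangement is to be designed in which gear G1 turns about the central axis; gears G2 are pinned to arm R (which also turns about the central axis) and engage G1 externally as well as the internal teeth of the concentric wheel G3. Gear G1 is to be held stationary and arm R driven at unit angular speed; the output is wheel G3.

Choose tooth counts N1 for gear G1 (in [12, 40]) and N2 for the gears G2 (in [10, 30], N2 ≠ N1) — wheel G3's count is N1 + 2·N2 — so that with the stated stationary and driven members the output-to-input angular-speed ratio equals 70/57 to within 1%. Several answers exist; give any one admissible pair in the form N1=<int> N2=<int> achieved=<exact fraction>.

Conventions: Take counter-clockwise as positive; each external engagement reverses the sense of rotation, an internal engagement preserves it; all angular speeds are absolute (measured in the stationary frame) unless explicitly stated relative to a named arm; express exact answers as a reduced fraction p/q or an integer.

planetary set to be sized for 70/57 (Willis relation)
Willis with ω_sun = 0: ω_ring/ω_arm = (N1+N3)/N3; set equal to 70/57  ⇒  N3/N1 = 1/(70/57 − 1) = 57/13
N3 = N1 + 2·N2  ⇒  N2/N1 = (N3/N1 − 1)/2 = (57/13 − 1)/2 = 22/13
smallest multiple with N1 ≥ 12 and N2 ≥ 10: k = 1  ⇒  N1 = 1·13 = 13, N2 = 1·22 = 22 (N1 ≤ 40, N2 ≤ 30, N2 ≠ N1 ✓), N3 = 13 + 2·22 = 57
check: (N1+N3)/N3 with N1 = 13, N3 = 57 gives 70/57; |achieved − target| = 0 ≤ 7/570 ✓

N1=13 N2=22 achieved=70/57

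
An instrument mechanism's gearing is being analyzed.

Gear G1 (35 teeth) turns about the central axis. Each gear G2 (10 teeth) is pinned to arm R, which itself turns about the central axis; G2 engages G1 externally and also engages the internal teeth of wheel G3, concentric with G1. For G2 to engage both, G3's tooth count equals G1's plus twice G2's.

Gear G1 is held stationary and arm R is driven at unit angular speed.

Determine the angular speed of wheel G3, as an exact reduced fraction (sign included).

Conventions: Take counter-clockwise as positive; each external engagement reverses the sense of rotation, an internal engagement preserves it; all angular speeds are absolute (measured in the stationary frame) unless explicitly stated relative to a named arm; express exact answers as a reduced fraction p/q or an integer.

18/11

planetary set (35T centre, 10T on arm, 55T internal) — Willis relation
ring teeth: 35 + 2·10 = 55
35(ω_sun−ω_arm) = −55(ω_ring−ω_arm),  ω_sun = 0, ω_arm = 1
ω_ring = 1 − (35/55)(0−1) = 18/11
exact speed ratio = 18/11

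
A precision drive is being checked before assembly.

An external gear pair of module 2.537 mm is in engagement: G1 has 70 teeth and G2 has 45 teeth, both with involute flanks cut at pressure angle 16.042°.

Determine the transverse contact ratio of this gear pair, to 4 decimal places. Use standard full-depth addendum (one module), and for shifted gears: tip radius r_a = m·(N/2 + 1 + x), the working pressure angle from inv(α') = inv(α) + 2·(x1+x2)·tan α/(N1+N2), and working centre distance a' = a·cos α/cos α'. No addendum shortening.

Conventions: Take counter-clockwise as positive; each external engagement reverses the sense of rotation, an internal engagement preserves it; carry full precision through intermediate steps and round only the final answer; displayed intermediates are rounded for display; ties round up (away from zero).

single-mesh involute tooth geometry (70T engaging 45T at module 2.537)
base radii: r_b1 = 85.337268, r_b2 = 54.859672
tip radii: r_a1 = 91.332000, r_a2 = 59.619500
no profile shift: α' = α, a' = a
action lengths: √(r_a1²−r_b1²) = 32.543585, √(r_a2²−r_b2²) = 23.343117
base pitch p_b = π·m·cos α = 7.659855
CR = (32.543585 + 23.343117 − 145.877500·sin 16.04200°)/7.659855 = 2.033280
contact ratio ≈ 2.0333

2.0333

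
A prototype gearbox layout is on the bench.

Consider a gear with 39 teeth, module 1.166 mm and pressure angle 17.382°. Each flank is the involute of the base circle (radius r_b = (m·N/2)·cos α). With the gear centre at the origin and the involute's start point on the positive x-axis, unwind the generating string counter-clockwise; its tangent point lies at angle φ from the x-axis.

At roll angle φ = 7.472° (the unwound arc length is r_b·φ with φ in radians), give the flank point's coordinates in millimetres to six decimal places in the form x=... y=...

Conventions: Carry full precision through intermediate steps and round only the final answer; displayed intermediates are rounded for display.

class = single-mesh tooth geometry [base-circle involute, m = 1.166, 39T]
pitch radius r_p = m·N/2 = 1.166·39/2 = 22.737000
base radius r_b = r_p·cos α = 22.737000·cos 17.382° = 21.698697
roll angle φ = 7.472° = 0.13041100 rad
x = r_b·(cos φ + φ·sin φ) = 21.882429
y = r_b·(sin φ − φ·cos φ) = 0.016015

x=21.882429 y=0.016015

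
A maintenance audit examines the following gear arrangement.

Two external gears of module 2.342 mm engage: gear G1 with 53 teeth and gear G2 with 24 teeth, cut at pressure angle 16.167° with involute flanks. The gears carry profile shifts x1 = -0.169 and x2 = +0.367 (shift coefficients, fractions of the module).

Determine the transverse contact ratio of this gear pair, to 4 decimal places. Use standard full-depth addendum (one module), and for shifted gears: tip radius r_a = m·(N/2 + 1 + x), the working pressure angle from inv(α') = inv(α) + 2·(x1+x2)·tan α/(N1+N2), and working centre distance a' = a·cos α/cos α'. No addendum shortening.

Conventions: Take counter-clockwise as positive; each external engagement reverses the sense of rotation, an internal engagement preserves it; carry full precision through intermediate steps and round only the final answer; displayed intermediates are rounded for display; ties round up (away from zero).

class = single-mesh tooth geometry [involute pair 53T × 24T, m = 2.342]
base radii: r_b1 = 59.608670, r_b2 = 26.992605
tip radii: r_a1 = 64.009202, r_a2 = 31.305514
inv(α') = inv(16.167°) + 2·(-0.169+0.367)·tan α/(53+24) = 0.00922593  ⇒  α' = 17.12241°
a' = a·cos α / cos α' = 90.1670·cos 16.167°/cos 17.12241° = 90.617635
action lengths: √(r_a1²−r_b1²) = 23.323474, √(r_a2²−r_b2²) = 15.856685
base pitch p_b = π·m·cos α = 7.066648
CR = (23.323474 + 15.856685 − 90.617635·sin 17.12241°)/7.066648 = 1.769021
contact ratio ≈ 1.7690

1.7690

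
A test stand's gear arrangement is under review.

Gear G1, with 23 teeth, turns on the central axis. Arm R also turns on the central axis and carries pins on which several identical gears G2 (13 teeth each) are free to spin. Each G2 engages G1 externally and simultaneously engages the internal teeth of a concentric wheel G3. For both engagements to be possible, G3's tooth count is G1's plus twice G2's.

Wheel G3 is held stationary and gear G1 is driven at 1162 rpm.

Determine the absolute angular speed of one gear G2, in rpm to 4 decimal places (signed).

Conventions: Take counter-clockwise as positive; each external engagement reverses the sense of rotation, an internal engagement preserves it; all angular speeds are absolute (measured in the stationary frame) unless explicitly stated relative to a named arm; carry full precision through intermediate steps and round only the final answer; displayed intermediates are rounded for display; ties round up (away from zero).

-1027.9231 rpm

topology: planetary set — G1 23T / G2 13T / G3 49T, arm = carrier (Willis)
normalise by the input: solve with ω_sun = 1, then scale by 1162 rpm
ring teeth: 23 + 2·13 = 49
23(ω_sun−ω_arm) = −49(ω_ring−ω_arm),  ω_ring = 0, ω_sun = 1
23(1−ω_arm) = −49(0−ω_arm)  ⇒  72·ω_arm = 23  ⇒  ω_arm = 23/72
sun–planet mesh: 23·(1−23/72) = −13·(ω_p−ω_arm)  ⇒  ω_p−ω_arm = -1127/936
ω_p = 23/72 − 1127/936 = -23/26
scale: ω_p = -23/26 × 1162 rpm = -1027.9231 rpm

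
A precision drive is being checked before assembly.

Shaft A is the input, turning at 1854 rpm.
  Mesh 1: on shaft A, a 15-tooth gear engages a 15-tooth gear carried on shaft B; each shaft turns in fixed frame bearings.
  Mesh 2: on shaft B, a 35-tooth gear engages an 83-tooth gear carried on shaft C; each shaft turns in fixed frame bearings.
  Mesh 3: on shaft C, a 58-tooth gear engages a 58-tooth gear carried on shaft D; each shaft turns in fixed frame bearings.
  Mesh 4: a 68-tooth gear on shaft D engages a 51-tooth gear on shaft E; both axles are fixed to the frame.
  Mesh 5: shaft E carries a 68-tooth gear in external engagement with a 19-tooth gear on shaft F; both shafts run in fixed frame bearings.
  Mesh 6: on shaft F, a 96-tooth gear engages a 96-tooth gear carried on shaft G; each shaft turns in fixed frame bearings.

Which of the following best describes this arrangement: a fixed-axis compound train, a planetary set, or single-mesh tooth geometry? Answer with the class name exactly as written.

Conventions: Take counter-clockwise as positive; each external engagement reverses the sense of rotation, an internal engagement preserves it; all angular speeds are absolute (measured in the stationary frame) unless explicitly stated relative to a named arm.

fixed-axis compound train

recognized (7 fixed axles, 6 meshes): fixed-axis compound train
classification: fixed-axis compound train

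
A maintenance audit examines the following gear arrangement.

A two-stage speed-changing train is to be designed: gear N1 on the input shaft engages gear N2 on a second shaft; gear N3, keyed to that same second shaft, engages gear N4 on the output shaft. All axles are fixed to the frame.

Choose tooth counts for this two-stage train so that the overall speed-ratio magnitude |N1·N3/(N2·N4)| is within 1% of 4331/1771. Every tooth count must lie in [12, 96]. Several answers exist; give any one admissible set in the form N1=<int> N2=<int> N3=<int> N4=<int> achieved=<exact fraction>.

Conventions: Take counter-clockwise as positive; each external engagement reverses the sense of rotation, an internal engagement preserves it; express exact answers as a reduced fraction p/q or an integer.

topology: fixed-axis compound train — 2 stages, target 4331/1771
target = 4331/1771 in lowest terms: an exact hit needs N1·N3 = k·4331 and N2·N4 = k·1771 for one integer k, every count in [12, 96]; additionally prefer no 1:1 stage (N1 ≠ N2, N3 ≠ N4)
k = 1: N1·N3 = 4331 = 61·71, N2·N4 = 1771 = 23·77
achieved = 61·71/(23·77) = 4331/1771; |achieved − target| = 0 ≤ 4331/177100 ✓

N1=61 N2=23 N3=71 N4=77 achieved=4331/1771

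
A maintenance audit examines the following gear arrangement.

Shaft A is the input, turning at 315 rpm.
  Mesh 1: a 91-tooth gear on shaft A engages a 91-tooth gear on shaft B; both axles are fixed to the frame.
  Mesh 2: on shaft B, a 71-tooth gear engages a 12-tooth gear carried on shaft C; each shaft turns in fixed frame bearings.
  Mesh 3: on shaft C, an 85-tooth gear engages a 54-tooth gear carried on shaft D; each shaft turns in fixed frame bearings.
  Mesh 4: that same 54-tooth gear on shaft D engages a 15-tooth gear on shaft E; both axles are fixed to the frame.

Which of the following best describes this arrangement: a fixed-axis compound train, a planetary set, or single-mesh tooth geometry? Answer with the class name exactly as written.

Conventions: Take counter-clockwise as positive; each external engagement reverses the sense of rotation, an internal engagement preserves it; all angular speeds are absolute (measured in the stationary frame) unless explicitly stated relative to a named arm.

fixed-axis compound train

4-mesh fixed-axis compound train (all bearings frame-fixed)
classification: fixed-axis compound train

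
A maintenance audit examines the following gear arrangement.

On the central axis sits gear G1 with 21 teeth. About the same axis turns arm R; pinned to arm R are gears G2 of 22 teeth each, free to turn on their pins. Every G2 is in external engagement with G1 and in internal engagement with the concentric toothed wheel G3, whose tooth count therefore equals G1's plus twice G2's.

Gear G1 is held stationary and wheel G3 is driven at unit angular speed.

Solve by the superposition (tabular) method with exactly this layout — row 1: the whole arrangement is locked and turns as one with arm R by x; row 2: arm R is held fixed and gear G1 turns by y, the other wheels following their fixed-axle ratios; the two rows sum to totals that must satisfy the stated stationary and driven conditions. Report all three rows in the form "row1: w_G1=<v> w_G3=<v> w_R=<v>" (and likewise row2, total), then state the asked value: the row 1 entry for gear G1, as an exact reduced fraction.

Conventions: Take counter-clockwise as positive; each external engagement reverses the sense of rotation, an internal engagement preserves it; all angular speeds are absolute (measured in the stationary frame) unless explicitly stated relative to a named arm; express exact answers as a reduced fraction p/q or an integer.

row1: w_G1=65/86 w_G3=65/86 w_R=65/86
row2: w_G1=-65/86 w_G3=21/86 w_R=0
total: w_G1=0 w_G3=1 w_R=65/86
asked value: 65/86

recognized (axles ride arm R): planetary set, 21/22/65 teeth
row 1 — lock + rotate with arm: ω_sun = ω_ring = ω_arm = x
row 2 (arm held, sun turns y): ω_ring = −(21/65)·y, ω_arm = 0
boundary: total ω_sun = x + y = 0 and total ω_ring = x − (21/65)·y = 1  ⇒  y = -65/86, x = 65/86
row 2 ring = −(21/65)·(-65/86) = 21/86
totals (row 1 + row 2): sun 65/86 + (-65/86) = 0, ring 65/86 + 21/86 = 1, arm 65/86 + 0 = 65/86
asked cell (row1, sun) = 65/86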